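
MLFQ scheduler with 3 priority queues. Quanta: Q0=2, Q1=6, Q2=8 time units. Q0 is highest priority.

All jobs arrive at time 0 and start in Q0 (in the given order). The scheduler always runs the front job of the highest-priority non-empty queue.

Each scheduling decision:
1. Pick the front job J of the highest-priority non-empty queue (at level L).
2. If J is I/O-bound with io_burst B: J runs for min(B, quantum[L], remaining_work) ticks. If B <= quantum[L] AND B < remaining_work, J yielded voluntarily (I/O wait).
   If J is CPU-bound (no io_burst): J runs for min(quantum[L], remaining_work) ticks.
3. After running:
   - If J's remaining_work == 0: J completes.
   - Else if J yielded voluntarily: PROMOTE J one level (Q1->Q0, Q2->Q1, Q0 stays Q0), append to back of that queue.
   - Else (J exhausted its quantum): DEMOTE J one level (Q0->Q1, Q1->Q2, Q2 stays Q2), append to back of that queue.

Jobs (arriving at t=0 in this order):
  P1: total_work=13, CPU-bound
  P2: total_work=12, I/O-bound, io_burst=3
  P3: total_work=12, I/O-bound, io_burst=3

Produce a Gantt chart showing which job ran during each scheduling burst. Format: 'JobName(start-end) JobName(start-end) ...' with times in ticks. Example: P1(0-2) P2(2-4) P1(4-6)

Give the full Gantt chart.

Answer: P1(0-2) P2(2-4) P3(4-6) P1(6-12) P2(12-15) P2(15-17) P3(17-20) P3(20-22) P2(22-25) P2(25-27) P3(27-30) P3(30-32) P1(32-37)

Derivation:
t=0-2: P1@Q0 runs 2, rem=11, quantum used, demote→Q1. Q0=[P2,P3] Q1=[P1] Q2=[]
t=2-4: P2@Q0 runs 2, rem=10, quantum used, demote→Q1. Q0=[P3] Q1=[P1,P2] Q2=[]
t=4-6: P3@Q0 runs 2, rem=10, quantum used, demote→Q1. Q0=[] Q1=[P1,P2,P3] Q2=[]
t=6-12: P1@Q1 runs 6, rem=5, quantum used, demote→Q2. Q0=[] Q1=[P2,P3] Q2=[P1]
t=12-15: P2@Q1 runs 3, rem=7, I/O yield, promote→Q0. Q0=[P2] Q1=[P3] Q2=[P1]
t=15-17: P2@Q0 runs 2, rem=5, quantum used, demote→Q1. Q0=[] Q1=[P3,P2] Q2=[P1]
t=17-20: P3@Q1 runs 3, rem=7, I/O yield, promote→Q0. Q0=[P3] Q1=[P2] Q2=[P1]
t=20-22: P3@Q0 runs 2, rem=5, quantum used, demote→Q1. Q0=[] Q1=[P2,P3] Q2=[P1]
t=22-25: P2@Q1 runs 3, rem=2, I/O yield, promote→Q0. Q0=[P2] Q1=[P3] Q2=[P1]
t=25-27: P2@Q0 runs 2, rem=0, completes. Q0=[] Q1=[P3] Q2=[P1]
t=27-30: P3@Q1 runs 3, rem=2, I/O yield, promote→Q0. Q0=[P3] Q1=[] Q2=[P1]
t=30-32: P3@Q0 runs 2, rem=0, completes. Q0=[] Q1=[] Q2=[P1]
t=32-37: P1@Q2 runs 5, rem=0, completes. Q0=[] Q1=[] Q2=[]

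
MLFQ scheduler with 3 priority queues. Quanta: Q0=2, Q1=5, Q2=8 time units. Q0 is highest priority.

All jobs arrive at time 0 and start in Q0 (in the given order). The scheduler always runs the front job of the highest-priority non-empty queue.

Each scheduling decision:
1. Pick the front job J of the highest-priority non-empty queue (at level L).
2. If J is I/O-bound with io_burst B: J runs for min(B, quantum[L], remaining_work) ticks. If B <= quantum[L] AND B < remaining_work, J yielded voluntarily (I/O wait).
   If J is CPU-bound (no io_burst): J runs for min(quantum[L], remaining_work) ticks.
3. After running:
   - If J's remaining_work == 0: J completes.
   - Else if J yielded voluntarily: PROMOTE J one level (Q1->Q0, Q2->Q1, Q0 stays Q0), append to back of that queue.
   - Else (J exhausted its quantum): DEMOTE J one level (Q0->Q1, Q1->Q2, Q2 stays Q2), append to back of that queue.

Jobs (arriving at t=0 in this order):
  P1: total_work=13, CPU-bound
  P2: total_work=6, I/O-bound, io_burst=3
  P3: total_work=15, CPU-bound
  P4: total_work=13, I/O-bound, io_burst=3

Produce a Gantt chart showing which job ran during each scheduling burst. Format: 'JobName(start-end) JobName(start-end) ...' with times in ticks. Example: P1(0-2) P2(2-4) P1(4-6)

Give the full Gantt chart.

t=0-2: P1@Q0 runs 2, rem=11, quantum used, demote→Q1. Q0=[P2,P3,P4] Q1=[P1] Q2=[]
t=2-4: P2@Q0 runs 2, rem=4, quantum used, demote→Q1. Q0=[P3,P4] Q1=[P1,P2] Q2=[]
t=4-6: P3@Q0 runs 2, rem=13, quantum used, demote→Q1. Q0=[P4] Q1=[P1,P2,P3] Q2=[]
t=6-8: P4@Q0 runs 2, rem=11, quantum used, demote→Q1. Q0=[] Q1=[P1,P2,P3,P4] Q2=[]
t=8-13: P1@Q1 runs 5, rem=6, quantum used, demote→Q2. Q0=[] Q1=[P2,P3,P4] Q2=[P1]
t=13-16: P2@Q1 runs 3, rem=1, I/O yield, promote→Q0. Q0=[P2] Q1=[P3,P4] Q2=[P1]
t=16-17: P2@Q0 runs 1, rem=0, completes. Q0=[] Q1=[P3,P4] Q2=[P1]
t=17-22: P3@Q1 runs 5, rem=8, quantum used, demote→Q2. Q0=[] Q1=[P4] Q2=[P1,P3]
t=22-25: P4@Q1 runs 3, rem=8, I/O yield, promote→Q0. Q0=[P4] Q1=[] Q2=[P1,P3]
t=25-27: P4@Q0 runs 2, rem=6, quantum used, demote→Q1. Q0=[] Q1=[P4] Q2=[P1,P3]
t=27-30: P4@Q1 runs 3, rem=3, I/O yield, promote→Q0. Q0=[P4] Q1=[] Q2=[P1,P3]
t=30-32: P4@Q0 runs 2, rem=1, quantum used, demote→Q1. Q0=[] Q1=[P4] Q2=[P1,P3]
t=32-33: P4@Q1 runs 1, rem=0, completes. Q0=[] Q1=[] Q2=[P1,P3]
t=33-39: P1@Q2 runs 6, rem=0, completes. Q0=[] Q1=[] Q2=[P3]
t=39-47: P3@Q2 runs 8, rem=0, completes. Q0=[] Q1=[] Q2=[]

Answer: P1(0-2) P2(2-4) P3(4-6) P4(6-8) P1(8-13) P2(13-16) P2(16-17) P3(17-22) P4(22-25) P4(25-27) P4(27-30) P4(30-32) P4(32-33) P1(33-39) P3(39-47)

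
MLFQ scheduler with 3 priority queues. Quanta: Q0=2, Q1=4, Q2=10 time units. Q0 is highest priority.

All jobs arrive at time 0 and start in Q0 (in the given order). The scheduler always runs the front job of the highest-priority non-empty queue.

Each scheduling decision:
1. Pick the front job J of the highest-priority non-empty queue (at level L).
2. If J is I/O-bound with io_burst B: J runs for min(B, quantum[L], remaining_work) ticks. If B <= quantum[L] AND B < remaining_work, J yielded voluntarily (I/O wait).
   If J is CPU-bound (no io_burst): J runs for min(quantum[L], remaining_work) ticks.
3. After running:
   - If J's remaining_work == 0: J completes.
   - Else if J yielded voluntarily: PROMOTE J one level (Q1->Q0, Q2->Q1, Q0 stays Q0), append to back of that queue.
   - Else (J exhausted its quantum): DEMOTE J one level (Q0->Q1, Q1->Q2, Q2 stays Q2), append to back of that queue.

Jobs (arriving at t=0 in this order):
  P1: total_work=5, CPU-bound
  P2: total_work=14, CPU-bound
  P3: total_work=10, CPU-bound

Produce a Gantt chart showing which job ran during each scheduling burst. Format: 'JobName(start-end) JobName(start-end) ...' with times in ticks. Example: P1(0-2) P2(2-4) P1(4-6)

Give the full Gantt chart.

Answer: P1(0-2) P2(2-4) P3(4-6) P1(6-9) P2(9-13) P3(13-17) P2(17-25) P3(25-29)

Derivation:
t=0-2: P1@Q0 runs 2, rem=3, quantum used, demote→Q1. Q0=[P2,P3] Q1=[P1] Q2=[]
t=2-4: P2@Q0 runs 2, rem=12, quantum used, demote→Q1. Q0=[P3] Q1=[P1,P2] Q2=[]
t=4-6: P3@Q0 runs 2, rem=8, quantum used, demote→Q1. Q0=[] Q1=[P1,P2,P3] Q2=[]
t=6-9: P1@Q1 runs 3, rem=0, completes. Q0=[] Q1=[P2,P3] Q2=[]
t=9-13: P2@Q1 runs 4, rem=8, quantum used, demote→Q2. Q0=[] Q1=[P3] Q2=[P2]
t=13-17: P3@Q1 runs 4, rem=4, quantum used, demote→Q2. Q0=[] Q1=[] Q2=[P2,P3]
t=17-25: P2@Q2 runs 8, rem=0, completes. Q0=[] Q1=[] Q2=[P3]
t=25-29: P3@Q2 runs 4, rem=0, completes. Q0=[] Q1=[] Q2=[]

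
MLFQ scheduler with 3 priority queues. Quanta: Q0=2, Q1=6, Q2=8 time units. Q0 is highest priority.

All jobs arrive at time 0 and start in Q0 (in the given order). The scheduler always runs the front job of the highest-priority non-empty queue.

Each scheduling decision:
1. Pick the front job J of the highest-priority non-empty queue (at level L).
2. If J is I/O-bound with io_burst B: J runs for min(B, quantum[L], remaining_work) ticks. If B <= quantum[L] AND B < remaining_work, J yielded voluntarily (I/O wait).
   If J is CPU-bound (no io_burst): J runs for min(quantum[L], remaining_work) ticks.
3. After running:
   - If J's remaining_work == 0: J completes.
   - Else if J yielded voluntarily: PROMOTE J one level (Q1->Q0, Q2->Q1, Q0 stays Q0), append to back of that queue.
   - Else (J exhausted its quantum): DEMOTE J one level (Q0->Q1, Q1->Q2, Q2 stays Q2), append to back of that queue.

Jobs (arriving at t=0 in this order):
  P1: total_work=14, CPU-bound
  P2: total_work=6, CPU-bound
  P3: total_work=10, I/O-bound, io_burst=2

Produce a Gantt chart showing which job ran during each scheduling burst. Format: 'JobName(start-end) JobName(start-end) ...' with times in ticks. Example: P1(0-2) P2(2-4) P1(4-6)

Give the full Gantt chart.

t=0-2: P1@Q0 runs 2, rem=12, quantum used, demote→Q1. Q0=[P2,P3] Q1=[P1] Q2=[]
t=2-4: P2@Q0 runs 2, rem=4, quantum used, demote→Q1. Q0=[P3] Q1=[P1,P2] Q2=[]
t=4-6: P3@Q0 runs 2, rem=8, I/O yield, promote→Q0. Q0=[P3] Q1=[P1,P2] Q2=[]
t=6-8: P3@Q0 runs 2, rem=6, I/O yield, promote→Q0. Q0=[P3] Q1=[P1,P2] Q2=[]
t=8-10: P3@Q0 runs 2, rem=4, I/O yield, promote→Q0. Q0=[P3] Q1=[P1,P2] Q2=[]
t=10-12: P3@Q0 runs 2, rem=2, I/O yield, promote→Q0. Q0=[P3] Q1=[P1,P2] Q2=[]
t=12-14: P3@Q0 runs 2, rem=0, completes. Q0=[] Q1=[P1,P2] Q2=[]
t=14-20: P1@Q1 runs 6, rem=6, quantum used, demote→Q2. Q0=[] Q1=[P2] Q2=[P1]
t=20-24: P2@Q1 runs 4, rem=0, completes. Q0=[] Q1=[] Q2=[P1]
t=24-30: P1@Q2 runs 6, rem=0, completes. Q0=[] Q1=[] Q2=[]

Answer: P1(0-2) P2(2-4) P3(4-6) P3(6-8) P3(8-10) P3(10-12) P3(12-14) P1(14-20) P2(20-24) P1(24-30)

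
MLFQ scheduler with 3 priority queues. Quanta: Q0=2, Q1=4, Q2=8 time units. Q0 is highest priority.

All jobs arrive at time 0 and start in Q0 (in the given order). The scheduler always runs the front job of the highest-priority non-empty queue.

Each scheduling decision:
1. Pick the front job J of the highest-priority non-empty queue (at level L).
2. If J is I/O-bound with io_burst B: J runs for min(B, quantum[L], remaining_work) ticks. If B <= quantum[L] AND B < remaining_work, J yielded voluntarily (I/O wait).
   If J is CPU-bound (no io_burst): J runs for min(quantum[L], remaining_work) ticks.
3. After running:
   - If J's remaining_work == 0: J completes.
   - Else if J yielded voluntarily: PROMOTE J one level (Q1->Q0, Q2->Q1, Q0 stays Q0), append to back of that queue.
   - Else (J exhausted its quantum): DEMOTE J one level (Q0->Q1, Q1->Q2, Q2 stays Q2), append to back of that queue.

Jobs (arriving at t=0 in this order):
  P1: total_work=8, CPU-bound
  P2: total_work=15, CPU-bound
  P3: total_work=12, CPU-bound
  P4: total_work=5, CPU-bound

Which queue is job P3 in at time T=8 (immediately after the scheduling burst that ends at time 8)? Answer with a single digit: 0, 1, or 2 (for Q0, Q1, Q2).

Answer: 1

Derivation:
t=0-2: P1@Q0 runs 2, rem=6, quantum used, demote→Q1. Q0=[P2,P3,P4] Q1=[P1] Q2=[]
t=2-4: P2@Q0 runs 2, rem=13, quantum used, demote→Q1. Q0=[P3,P4] Q1=[P1,P2] Q2=[]
t=4-6: P3@Q0 runs 2, rem=10, quantum used, demote→Q1. Q0=[P4] Q1=[P1,P2,P3] Q2=[]
t=6-8: P4@Q0 runs 2, rem=3, quantum used, demote→Q1. Q0=[] Q1=[P1,P2,P3,P4] Q2=[]
t=8-12: P1@Q1 runs 4, rem=2, quantum used, demote→Q2. Q0=[] Q1=[P2,P3,P4] Q2=[P1]
t=12-16: P2@Q1 runs 4, rem=9, quantum used, demote→Q2. Q0=[] Q1=[P3,P4] Q2=[P1,P2]
t=16-20: P3@Q1 runs 4, rem=6, quantum used, demote→Q2. Q0=[] Q1=[P4] Q2=[P1,P2,P3]
t=20-23: P4@Q1 runs 3, rem=0, completes. Q0=[] Q1=[] Q2=[P1,P2,P3]
t=23-25: P1@Q2 runs 2, rem=0, completes. Q0=[] Q1=[] Q2=[P2,P3]
t=25-33: P2@Q2 runs 8, rem=1, quantum used, demote→Q2. Q0=[] Q1=[] Q2=[P3,P2]
t=33-39: P3@Q2 runs 6, rem=0, completes. Q0=[] Q1=[] Q2=[P2]
t=39-40: P2@Q2 runs 1, rem=0, completes. Q0=[] Q1=[] Q2=[]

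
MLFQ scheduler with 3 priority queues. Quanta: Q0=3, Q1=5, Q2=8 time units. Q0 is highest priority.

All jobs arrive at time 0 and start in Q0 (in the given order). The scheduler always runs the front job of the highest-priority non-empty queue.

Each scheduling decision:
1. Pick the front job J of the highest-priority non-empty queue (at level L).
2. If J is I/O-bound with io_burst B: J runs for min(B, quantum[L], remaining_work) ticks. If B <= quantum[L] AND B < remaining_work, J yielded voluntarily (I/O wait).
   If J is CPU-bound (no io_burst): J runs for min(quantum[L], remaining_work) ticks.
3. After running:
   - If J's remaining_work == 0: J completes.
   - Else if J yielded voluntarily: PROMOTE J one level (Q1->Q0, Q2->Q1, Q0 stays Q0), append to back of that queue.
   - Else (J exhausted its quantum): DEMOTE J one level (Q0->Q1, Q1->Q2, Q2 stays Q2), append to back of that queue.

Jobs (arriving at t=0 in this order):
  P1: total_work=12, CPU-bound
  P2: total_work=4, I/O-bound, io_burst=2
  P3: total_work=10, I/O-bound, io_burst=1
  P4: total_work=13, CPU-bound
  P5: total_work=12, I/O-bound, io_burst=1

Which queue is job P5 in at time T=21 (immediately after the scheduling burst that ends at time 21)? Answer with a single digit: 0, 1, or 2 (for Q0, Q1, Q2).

Answer: 0

Derivation:
t=0-3: P1@Q0 runs 3, rem=9, quantum used, demote→Q1. Q0=[P2,P3,P4,P5] Q1=[P1] Q2=[]
t=3-5: P2@Q0 runs 2, rem=2, I/O yield, promote→Q0. Q0=[P3,P4,P5,P2] Q1=[P1] Q2=[]
t=5-6: P3@Q0 runs 1, rem=9, I/O yield, promote→Q0. Q0=[P4,P5,P2,P3] Q1=[P1] Q2=[]
t=6-9: P4@Q0 runs 3, rem=10, quantum used, demote→Q1. Q0=[P5,P2,P3] Q1=[P1,P4] Q2=[]
t=9-10: P5@Q0 runs 1, rem=11, I/O yield, promote→Q0. Q0=[P2,P3,P5] Q1=[P1,P4] Q2=[]
t=10-12: P2@Q0 runs 2, rem=0, completes. Q0=[P3,P5] Q1=[P1,P4] Q2=[]
t=12-13: P3@Q0 runs 1, rem=8, I/O yield, promote→Q0. Q0=[P5,P3] Q1=[P1,P4] Q2=[]
t=13-14: P5@Q0 runs 1, rem=10, I/O yield, promote→Q0. Q0=[P3,P5] Q1=[P1,P4] Q2=[]
t=14-15: P3@Q0 runs 1, rem=7, I/O yield, promote→Q0. Q0=[P5,P3] Q1=[P1,P4] Q2=[]
t=15-16: P5@Q0 runs 1, rem=9, I/O yield, promote→Q0. Q0=[P3,P5] Q1=[P1,P4] Q2=[]
t=16-17: P3@Q0 runs 1, rem=6, I/O yield, promote→Q0. Q0=[P5,P3] Q1=[P1,P4] Q2=[]
t=17-18: P5@Q0 runs 1, rem=8, I/O yield, promote→Q0. Q0=[P3,P5] Q1=[P1,P4] Q2=[]
t=18-19: P3@Q0 runs 1, rem=5, I/O yield, promote→Q0. Q0=[P5,P3] Q1=[P1,P4] Q2=[]
t=19-20: P5@Q0 runs 1, rem=7, I/O yield, promote→Q0. Q0=[P3,P5] Q1=[P1,P4] Q2=[]
t=20-21: P3@Q0 runs 1, rem=4, I/O yield, promote→Q0. Q0=[P5,P3] Q1=[P1,P4] Q2=[]
t=21-22: P5@Q0 runs 1, rem=6, I/O yield, promote→Q0. Q0=[P3,P5] Q1=[P1,P4] Q2=[]
t=22-23: P3@Q0 runs 1, rem=3, I/O yield, promote→Q0. Q0=[P5,P3] Q1=[P1,P4] Q2=[]
t=23-24: P5@Q0 runs 1, rem=5, I/O yield, promote→Q0. Q0=[P3,P5] Q1=[P1,P4] Q2=[]
t=24-25: P3@Q0 runs 1, rem=2, I/O yield, promote→Q0. Q0=[P5,P3] Q1=[P1,P4] Q2=[]
t=25-26: P5@Q0 runs 1, rem=4, I/O yield, promote→Q0. Q0=[P3,P5] Q1=[P1,P4] Q2=[]
t=26-27: P3@Q0 runs 1, rem=1, I/O yield, promote→Q0. Q0=[P5,P3] Q1=[P1,P4] Q2=[]
t=27-28: P5@Q0 runs 1, rem=3, I/O yield, promote→Q0. Q0=[P3,P5] Q1=[P1,P4] Q2=[]
t=28-29: P3@Q0 runs 1, rem=0, completes. Q0=[P5] Q1=[P1,P4] Q2=[]
t=29-30: P5@Q0 runs 1, rem=2, I/O yield, promote→Q0. Q0=[P5] Q1=[P1,P4] Q2=[]
t=30-31: P5@Q0 runs 1, rem=1, I/O yield, promote→Q0. Q0=[P5] Q1=[P1,P4] Q2=[]
t=31-32: P5@Q0 runs 1, rem=0, completes. Q0=[] Q1=[P1,P4] Q2=[]
t=32-37: P1@Q1 runs 5, rem=4, quantum used, demote→Q2. Q0=[] Q1=[P4] Q2=[P1]
t=37-42: P4@Q1 runs 5, rem=5, quantum used, demote→Q2. Q0=[] Q1=[] Q2=[P1,P4]
t=42-46: P1@Q2 runs 4, rem=0, completes. Q0=[] Q1=[] Q2=[P4]
t=46-51: P4@Q2 runs 5, rem=0, completes. Q0=[] Q1=[] Q2=[]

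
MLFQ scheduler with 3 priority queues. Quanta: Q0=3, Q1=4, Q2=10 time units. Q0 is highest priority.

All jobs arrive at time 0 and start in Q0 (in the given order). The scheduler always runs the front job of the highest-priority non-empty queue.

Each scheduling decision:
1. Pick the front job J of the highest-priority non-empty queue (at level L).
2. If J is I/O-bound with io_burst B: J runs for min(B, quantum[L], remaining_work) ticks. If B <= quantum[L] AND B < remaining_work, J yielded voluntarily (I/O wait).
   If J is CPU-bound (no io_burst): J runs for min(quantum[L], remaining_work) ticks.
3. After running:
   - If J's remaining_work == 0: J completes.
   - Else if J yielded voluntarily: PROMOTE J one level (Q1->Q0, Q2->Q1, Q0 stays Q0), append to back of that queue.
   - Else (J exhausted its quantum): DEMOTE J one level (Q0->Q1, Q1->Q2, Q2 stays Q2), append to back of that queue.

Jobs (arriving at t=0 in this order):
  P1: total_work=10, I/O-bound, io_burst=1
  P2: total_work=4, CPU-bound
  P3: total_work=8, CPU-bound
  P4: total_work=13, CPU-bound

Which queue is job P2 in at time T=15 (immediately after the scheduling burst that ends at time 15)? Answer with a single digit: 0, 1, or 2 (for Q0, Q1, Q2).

t=0-1: P1@Q0 runs 1, rem=9, I/O yield, promote→Q0. Q0=[P2,P3,P4,P1] Q1=[] Q2=[]
t=1-4: P2@Q0 runs 3, rem=1, quantum used, demote→Q1. Q0=[P3,P4,P1] Q1=[P2] Q2=[]
t=4-7: P3@Q0 runs 3, rem=5, quantum used, demote→Q1. Q0=[P4,P1] Q1=[P2,P3] Q2=[]
t=7-10: P4@Q0 runs 3, rem=10, quantum used, demote→Q1. Q0=[P1] Q1=[P2,P3,P4] Q2=[]
t=10-11: P1@Q0 runs 1, rem=8, I/O yield, promote→Q0. Q0=[P1] Q1=[P2,P3,P4] Q2=[]
t=11-12: P1@Q0 runs 1, rem=7, I/O yield, promote→Q0. Q0=[P1] Q1=[P2,P3,P4] Q2=[]
t=12-13: P1@Q0 runs 1, rem=6, I/O yield, promote→Q0. Q0=[P1] Q1=[P2,P3,P4] Q2=[]
t=13-14: P1@Q0 runs 1, rem=5, I/O yield, promote→Q0. Q0=[P1] Q1=[P2,P3,P4] Q2=[]
t=14-15: P1@Q0 runs 1, rem=4, I/O yield, promote→Q0. Q0=[P1] Q1=[P2,P3,P4] Q2=[]
t=15-16: P1@Q0 runs 1, rem=3, I/O yield, promote→Q0. Q0=[P1] Q1=[P2,P3,P4] Q2=[]
t=16-17: P1@Q0 runs 1, rem=2, I/O yield, promote→Q0. Q0=[P1] Q1=[P2,P3,P4] Q2=[]
t=17-18: P1@Q0 runs 1, rem=1, I/O yield, promote→Q0. Q0=[P1] Q1=[P2,P3,P4] Q2=[]
t=18-19: P1@Q0 runs 1, rem=0, completes. Q0=[] Q1=[P2,P3,P4] Q2=[]
t=19-20: P2@Q1 runs 1, rem=0, completes. Q0=[] Q1=[P3,P4] Q2=[]
t=20-24: P3@Q1 runs 4, rem=1, quantum used, demote→Q2. Q0=[] Q1=[P4] Q2=[P3]
t=24-28: P4@Q1 runs 4, rem=6, quantum used, demote→Q2. Q0=[] Q1=[] Q2=[P3,P4]
t=28-29: P3@Q2 runs 1, rem=0, completes. Q0=[] Q1=[] Q2=[P4]
t=29-35: P4@Q2 runs 6, rem=0, completes. Q0=[] Q1=[] Q2=[]

Answer: 1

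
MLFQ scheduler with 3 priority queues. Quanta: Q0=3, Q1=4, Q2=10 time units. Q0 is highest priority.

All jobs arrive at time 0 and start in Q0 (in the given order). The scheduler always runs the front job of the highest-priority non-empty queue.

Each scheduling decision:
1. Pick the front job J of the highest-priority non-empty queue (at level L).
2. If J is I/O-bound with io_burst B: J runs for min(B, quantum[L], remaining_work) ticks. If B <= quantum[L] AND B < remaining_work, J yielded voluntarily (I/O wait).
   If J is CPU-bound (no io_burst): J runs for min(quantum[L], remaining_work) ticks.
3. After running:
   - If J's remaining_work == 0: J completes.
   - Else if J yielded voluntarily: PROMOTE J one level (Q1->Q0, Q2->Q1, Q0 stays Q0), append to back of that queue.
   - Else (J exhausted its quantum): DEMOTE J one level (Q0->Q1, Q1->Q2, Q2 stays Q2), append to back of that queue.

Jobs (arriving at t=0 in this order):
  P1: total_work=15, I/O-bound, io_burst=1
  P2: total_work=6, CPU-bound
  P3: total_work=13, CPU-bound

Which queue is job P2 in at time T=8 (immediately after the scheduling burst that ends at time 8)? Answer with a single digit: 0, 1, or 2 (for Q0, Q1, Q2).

Answer: 1

Derivation:
t=0-1: P1@Q0 runs 1, rem=14, I/O yield, promote→Q0. Q0=[P2,P3,P1] Q1=[] Q2=[]
t=1-4: P2@Q0 runs 3, rem=3, quantum used, demote→Q1. Q0=[P3,P1] Q1=[P2] Q2=[]
t=4-7: P3@Q0 runs 3, rem=10, quantum used, demote→Q1. Q0=[P1] Q1=[P2,P3] Q2=[]
t=7-8: P1@Q0 runs 1, rem=13, I/O yield, promote→Q0. Q0=[P1] Q1=[P2,P3] Q2=[]
t=8-9: P1@Q0 runs 1, rem=12, I/O yield, promote→Q0. Q0=[P1] Q1=[P2,P3] Q2=[]
t=9-10: P1@Q0 runs 1, rem=11, I/O yield, promote→Q0. Q0=[P1] Q1=[P2,P3] Q2=[]
t=10-11: P1@Q0 runs 1, rem=10, I/O yield, promote→Q0. Q0=[P1] Q1=[P2,P3] Q2=[]
t=11-12: P1@Q0 runs 1, rem=9, I/O yield, promote→Q0. Q0=[P1] Q1=[P2,P3] Q2=[]
t=12-13: P1@Q0 runs 1, rem=8, I/O yield, promote→Q0. Q0=[P1] Q1=[P2,P3] Q2=[]
t=13-14: P1@Q0 runs 1, rem=7, I/O yield, promote→Q0. Q0=[P1] Q1=[P2,P3] Q2=[]
t=14-15: P1@Q0 runs 1, rem=6, I/O yield, promote→Q0. Q0=[P1] Q1=[P2,P3] Q2=[]
t=15-16: P1@Q0 runs 1, rem=5, I/O yield, promote→Q0. Q0=[P1] Q1=[P2,P3] Q2=[]
t=16-17: P1@Q0 runs 1, rem=4, I/O yield, promote→Q0. Q0=[P1] Q1=[P2,P3] Q2=[]
t=17-18: P1@Q0 runs 1, rem=3, I/O yield, promote→Q0. Q0=[P1] Q1=[P2,P3] Q2=[]
t=18-19: P1@Q0 runs 1, rem=2, I/O yield, promote→Q0. Q0=[P1] Q1=[P2,P3] Q2=[]
t=19-20: P1@Q0 runs 1, rem=1, I/O yield, promote→Q0. Q0=[P1] Q1=[P2,P3] Q2=[]
t=20-21: P1@Q0 runs 1, rem=0, completes. Q0=[] Q1=[P2,P3] Q2=[]
t=21-24: P2@Q1 runs 3, rem=0, completes. Q0=[] Q1=[P3] Q2=[]
t=24-28: P3@Q1 runs 4, rem=6, quantum used, demote→Q2. Q0=[] Q1=[] Q2=[P3]
t=28-34: P3@Q2 runs 6, rem=0, completes. Q0=[] Q1=[] Q2=[]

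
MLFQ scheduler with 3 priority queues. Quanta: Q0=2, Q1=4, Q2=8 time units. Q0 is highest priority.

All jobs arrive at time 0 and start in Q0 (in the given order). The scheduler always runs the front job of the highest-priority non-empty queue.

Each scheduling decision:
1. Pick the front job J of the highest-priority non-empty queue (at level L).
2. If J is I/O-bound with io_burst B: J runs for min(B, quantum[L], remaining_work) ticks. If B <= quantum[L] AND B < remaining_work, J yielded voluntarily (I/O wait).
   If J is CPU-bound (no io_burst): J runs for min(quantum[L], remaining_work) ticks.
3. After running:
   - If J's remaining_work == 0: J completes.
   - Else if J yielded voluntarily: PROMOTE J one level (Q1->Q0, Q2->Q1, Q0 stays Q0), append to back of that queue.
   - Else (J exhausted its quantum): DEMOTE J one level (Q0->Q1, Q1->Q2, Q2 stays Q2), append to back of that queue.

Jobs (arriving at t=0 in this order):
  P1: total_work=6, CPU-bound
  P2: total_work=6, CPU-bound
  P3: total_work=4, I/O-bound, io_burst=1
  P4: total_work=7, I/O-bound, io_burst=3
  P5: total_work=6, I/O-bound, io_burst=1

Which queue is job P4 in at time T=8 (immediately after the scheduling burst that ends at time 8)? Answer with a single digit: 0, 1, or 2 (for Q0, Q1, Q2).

Answer: 1

Derivation:
t=0-2: P1@Q0 runs 2, rem=4, quantum used, demote→Q1. Q0=[P2,P3,P4,P5] Q1=[P1] Q2=[]
t=2-4: P2@Q0 runs 2, rem=4, quantum used, demote→Q1. Q0=[P3,P4,P5] Q1=[P1,P2] Q2=[]
t=4-5: P3@Q0 runs 1, rem=3, I/O yield, promote→Q0. Q0=[P4,P5,P3] Q1=[P1,P2] Q2=[]
t=5-7: P4@Q0 runs 2, rem=5, quantum used, demote→Q1. Q0=[P5,P3] Q1=[P1,P2,P4] Q2=[]
t=7-8: P5@Q0 runs 1, rem=5, I/O yield, promote→Q0. Q0=[P3,P5] Q1=[P1,P2,P4] Q2=[]
t=8-9: P3@Q0 runs 1, rem=2, I/O yield, promote→Q0. Q0=[P5,P3] Q1=[P1,P2,P4] Q2=[]
t=9-10: P5@Q0 runs 1, rem=4, I/O yield, promote→Q0. Q0=[P3,P5] Q1=[P1,P2,P4] Q2=[]
t=10-11: P3@Q0 runs 1, rem=1, I/O yield, promote→Q0. Q0=[P5,P3] Q1=[P1,P2,P4] Q2=[]
t=11-12: P5@Q0 runs 1, rem=3, I/O yield, promote→Q0. Q0=[P3,P5] Q1=[P1,P2,P4] Q2=[]
t=12-13: P3@Q0 runs 1, rem=0, completes. Q0=[P5] Q1=[P1,P2,P4] Q2=[]
t=13-14: P5@Q0 runs 1, rem=2, I/O yield, promote→Q0. Q0=[P5] Q1=[P1,P2,P4] Q2=[]
t=14-15: P5@Q0 runs 1, rem=1, I/O yield, promote→Q0. Q0=[P5] Q1=[P1,P2,P4] Q2=[]
t=15-16: P5@Q0 runs 1, rem=0, completes. Q0=[] Q1=[P1,P2,P4] Q2=[]
t=16-20: P1@Q1 runs 4, rem=0, completes. Q0=[] Q1=[P2,P4] Q2=[]
t=20-24: P2@Q1 runs 4, rem=0, completes. Q0=[] Q1=[P4] Q2=[]
t=24-27: P4@Q1 runs 3, rem=2, I/O yield, promote→Q0. Q0=[P4] Q1=[] Q2=[]
t=27-29: P4@Q0 runs 2, rem=0, completes. Q0=[] Q1=[] Q2=[]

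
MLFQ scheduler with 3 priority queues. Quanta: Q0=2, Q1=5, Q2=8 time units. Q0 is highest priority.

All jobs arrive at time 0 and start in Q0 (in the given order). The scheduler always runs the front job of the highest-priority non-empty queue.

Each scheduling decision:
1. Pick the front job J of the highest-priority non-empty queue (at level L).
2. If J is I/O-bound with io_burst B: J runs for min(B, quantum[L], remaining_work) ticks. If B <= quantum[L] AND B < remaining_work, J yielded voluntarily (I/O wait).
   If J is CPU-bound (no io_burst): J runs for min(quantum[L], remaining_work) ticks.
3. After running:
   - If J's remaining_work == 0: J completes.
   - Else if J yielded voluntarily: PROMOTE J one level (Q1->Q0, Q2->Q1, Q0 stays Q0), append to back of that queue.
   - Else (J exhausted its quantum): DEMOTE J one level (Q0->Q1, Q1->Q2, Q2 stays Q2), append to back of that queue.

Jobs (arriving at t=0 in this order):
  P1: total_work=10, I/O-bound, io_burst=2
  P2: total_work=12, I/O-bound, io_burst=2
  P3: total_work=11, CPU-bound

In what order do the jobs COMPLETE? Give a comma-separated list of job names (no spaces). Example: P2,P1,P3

t=0-2: P1@Q0 runs 2, rem=8, I/O yield, promote→Q0. Q0=[P2,P3,P1] Q1=[] Q2=[]
t=2-4: P2@Q0 runs 2, rem=10, I/O yield, promote→Q0. Q0=[P3,P1,P2] Q1=[] Q2=[]
t=4-6: P3@Q0 runs 2, rem=9, quantum used, demote→Q1. Q0=[P1,P2] Q1=[P3] Q2=[]
t=6-8: P1@Q0 runs 2, rem=6, I/O yield, promote→Q0. Q0=[P2,P1] Q1=[P3] Q2=[]
t=8-10: P2@Q0 runs 2, rem=8, I/O yield, promote→Q0. Q0=[P1,P2] Q1=[P3] Q2=[]
t=10-12: P1@Q0 runs 2, rem=4, I/O yield, promote→Q0. Q0=[P2,P1] Q1=[P3] Q2=[]
t=12-14: P2@Q0 runs 2, rem=6, I/O yield, promote→Q0. Q0=[P1,P2] Q1=[P3] Q2=[]
t=14-16: P1@Q0 runs 2, rem=2, I/O yield, promote→Q0. Q0=[P2,P1] Q1=[P3] Q2=[]
t=16-18: P2@Q0 runs 2, rem=4, I/O yield, promote→Q0. Q0=[P1,P2] Q1=[P3] Q2=[]
t=18-20: P1@Q0 runs 2, rem=0, completes. Q0=[P2] Q1=[P3] Q2=[]
t=20-22: P2@Q0 runs 2, rem=2, I/O yield, promote→Q0. Q0=[P2] Q1=[P3] Q2=[]
t=22-24: P2@Q0 runs 2, rem=0, completes. Q0=[] Q1=[P3] Q2=[]
t=24-29: P3@Q1 runs 5, rem=4, quantum used, demote→Q2. Q0=[] Q1=[] Q2=[P3]
t=29-33: P3@Q2 runs 4, rem=0, completes. Q0=[] Q1=[] Q2=[]

Answer: P1,P2,P3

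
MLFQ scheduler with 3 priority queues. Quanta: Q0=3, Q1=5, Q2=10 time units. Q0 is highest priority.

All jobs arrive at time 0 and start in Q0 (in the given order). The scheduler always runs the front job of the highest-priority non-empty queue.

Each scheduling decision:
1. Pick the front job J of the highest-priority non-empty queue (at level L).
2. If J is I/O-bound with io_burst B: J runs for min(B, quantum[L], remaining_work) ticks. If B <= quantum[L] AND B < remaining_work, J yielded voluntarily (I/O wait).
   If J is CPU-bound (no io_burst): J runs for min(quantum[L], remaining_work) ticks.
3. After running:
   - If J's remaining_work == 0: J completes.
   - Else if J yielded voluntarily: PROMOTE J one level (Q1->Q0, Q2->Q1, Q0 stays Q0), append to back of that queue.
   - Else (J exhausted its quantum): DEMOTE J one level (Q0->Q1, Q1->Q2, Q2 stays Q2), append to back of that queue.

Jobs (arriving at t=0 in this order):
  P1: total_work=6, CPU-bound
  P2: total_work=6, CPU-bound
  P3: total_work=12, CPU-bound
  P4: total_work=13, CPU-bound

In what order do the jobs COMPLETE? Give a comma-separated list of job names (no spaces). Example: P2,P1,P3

t=0-3: P1@Q0 runs 3, rem=3, quantum used, demote→Q1. Q0=[P2,P3,P4] Q1=[P1] Q2=[]
t=3-6: P2@Q0 runs 3, rem=3, quantum used, demote→Q1. Q0=[P3,P4] Q1=[P1,P2] Q2=[]
t=6-9: P3@Q0 runs 3, rem=9, quantum used, demote→Q1. Q0=[P4] Q1=[P1,P2,P3] Q2=[]
t=9-12: P4@Q0 runs 3, rem=10, quantum used, demote→Q1. Q0=[] Q1=[P1,P2,P3,P4] Q2=[]
t=12-15: P1@Q1 runs 3, rem=0, completes. Q0=[] Q1=[P2,P3,P4] Q2=[]
t=15-18: P2@Q1 runs 3, rem=0, completes. Q0=[] Q1=[P3,P4] Q2=[]
t=18-23: P3@Q1 runs 5, rem=4, quantum used, demote→Q2. Q0=[] Q1=[P4] Q2=[P3]
t=23-28: P4@Q1 runs 5, rem=5, quantum used, demote→Q2. Q0=[] Q1=[] Q2=[P3,P4]
t=28-32: P3@Q2 runs 4, rem=0, completes. Q0=[] Q1=[] Q2=[P4]
t=32-37: P4@Q2 runs 5, rem=0, completes. Q0=[] Q1=[] Q2=[]

Answer: P1,P2,P3,P4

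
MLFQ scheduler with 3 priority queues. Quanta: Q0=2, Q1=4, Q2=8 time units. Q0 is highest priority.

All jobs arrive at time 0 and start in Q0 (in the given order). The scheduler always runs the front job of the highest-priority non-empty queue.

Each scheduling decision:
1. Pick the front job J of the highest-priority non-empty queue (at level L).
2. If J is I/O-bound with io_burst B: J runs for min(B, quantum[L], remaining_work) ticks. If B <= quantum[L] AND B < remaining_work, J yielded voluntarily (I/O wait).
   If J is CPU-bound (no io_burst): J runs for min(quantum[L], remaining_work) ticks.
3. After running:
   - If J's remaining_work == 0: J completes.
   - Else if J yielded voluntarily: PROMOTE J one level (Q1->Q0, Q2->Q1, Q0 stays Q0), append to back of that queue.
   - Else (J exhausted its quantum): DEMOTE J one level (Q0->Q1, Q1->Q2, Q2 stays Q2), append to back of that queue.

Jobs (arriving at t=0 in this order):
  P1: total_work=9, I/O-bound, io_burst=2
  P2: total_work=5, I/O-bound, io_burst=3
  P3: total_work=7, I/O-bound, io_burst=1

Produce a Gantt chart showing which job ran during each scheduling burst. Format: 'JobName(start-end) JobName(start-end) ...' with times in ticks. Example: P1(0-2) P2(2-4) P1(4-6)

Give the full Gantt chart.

Answer: P1(0-2) P2(2-4) P3(4-5) P1(5-7) P3(7-8) P1(8-10) P3(10-11) P1(11-13) P3(13-14) P1(14-15) P3(15-16) P3(16-17) P3(17-18) P2(18-21)

Derivation:
t=0-2: P1@Q0 runs 2, rem=7, I/O yield, promote→Q0. Q0=[P2,P3,P1] Q1=[] Q2=[]
t=2-4: P2@Q0 runs 2, rem=3, quantum used, demote→Q1. Q0=[P3,P1] Q1=[P2] Q2=[]
t=4-5: P3@Q0 runs 1, rem=6, I/O yield, promote→Q0. Q0=[P1,P3] Q1=[P2] Q2=[]
t=5-7: P1@Q0 runs 2, rem=5, I/O yield, promote→Q0. Q0=[P3,P1] Q1=[P2] Q2=[]
t=7-8: P3@Q0 runs 1, rem=5, I/O yield, promote→Q0. Q0=[P1,P3] Q1=[P2] Q2=[]
t=8-10: P1@Q0 runs 2, rem=3, I/O yield, promote→Q0. Q0=[P3,P1] Q1=[P2] Q2=[]
t=10-11: P3@Q0 runs 1, rem=4, I/O yield, promote→Q0. Q0=[P1,P3] Q1=[P2] Q2=[]
t=11-13: P1@Q0 runs 2, rem=1, I/O yield, promote→Q0. Q0=[P3,P1] Q1=[P2] Q2=[]
t=13-14: P3@Q0 runs 1, rem=3, I/O yield, promote→Q0. Q0=[P1,P3] Q1=[P2] Q2=[]
t=14-15: P1@Q0 runs 1, rem=0, completes. Q0=[P3] Q1=[P2] Q2=[]
t=15-16: P3@Q0 runs 1, rem=2, I/O yield, promote→Q0. Q0=[P3] Q1=[P2] Q2=[]
t=16-17: P3@Q0 runs 1, rem=1, I/O yield, promote→Q0. Q0=[P3] Q1=[P2] Q2=[]
t=17-18: P3@Q0 runs 1, rem=0, completes. Q0=[] Q1=[P2] Q2=[]
t=18-21: P2@Q1 runs 3, rem=0, completes. Q0=[] Q1=[] Q2=[]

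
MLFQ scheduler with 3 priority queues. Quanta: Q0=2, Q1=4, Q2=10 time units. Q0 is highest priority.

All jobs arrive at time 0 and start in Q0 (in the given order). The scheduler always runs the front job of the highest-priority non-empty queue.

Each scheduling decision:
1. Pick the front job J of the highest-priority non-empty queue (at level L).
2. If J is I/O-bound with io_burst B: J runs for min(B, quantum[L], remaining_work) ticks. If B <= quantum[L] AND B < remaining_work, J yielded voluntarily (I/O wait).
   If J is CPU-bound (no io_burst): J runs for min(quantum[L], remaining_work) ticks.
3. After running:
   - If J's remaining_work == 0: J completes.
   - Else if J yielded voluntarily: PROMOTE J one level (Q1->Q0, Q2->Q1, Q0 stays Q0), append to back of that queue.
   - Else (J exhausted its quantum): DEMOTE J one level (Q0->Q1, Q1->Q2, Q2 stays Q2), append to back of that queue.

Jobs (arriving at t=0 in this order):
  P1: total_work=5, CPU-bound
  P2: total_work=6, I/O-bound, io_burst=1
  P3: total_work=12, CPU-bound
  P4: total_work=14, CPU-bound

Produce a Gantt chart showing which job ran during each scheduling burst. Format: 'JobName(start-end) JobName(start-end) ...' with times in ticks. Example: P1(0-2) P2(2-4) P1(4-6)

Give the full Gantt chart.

t=0-2: P1@Q0 runs 2, rem=3, quantum used, demote→Q1. Q0=[P2,P3,P4] Q1=[P1] Q2=[]
t=2-3: P2@Q0 runs 1, rem=5, I/O yield, promote→Q0. Q0=[P3,P4,P2] Q1=[P1] Q2=[]
t=3-5: P3@Q0 runs 2, rem=10, quantum used, demote→Q1. Q0=[P4,P2] Q1=[P1,P3] Q2=[]
t=5-7: P4@Q0 runs 2, rem=12, quantum used, demote→Q1. Q0=[P2] Q1=[P1,P3,P4] Q2=[]
t=7-8: P2@Q0 runs 1, rem=4, I/O yield, promote→Q0. Q0=[P2] Q1=[P1,P3,P4] Q2=[]
t=8-9: P2@Q0 runs 1, rem=3, I/O yield, promote→Q0. Q0=[P2] Q1=[P1,P3,P4] Q2=[]
t=9-10: P2@Q0 runs 1, rem=2, I/O yield, promote→Q0. Q0=[P2] Q1=[P1,P3,P4] Q2=[]
t=10-11: P2@Q0 runs 1, rem=1, I/O yield, promote→Q0. Q0=[P2] Q1=[P1,P3,P4] Q2=[]
t=11-12: P2@Q0 runs 1, rem=0, completes. Q0=[] Q1=[P1,P3,P4] Q2=[]
t=12-15: P1@Q1 runs 3, rem=0, completes. Q0=[] Q1=[P3,P4] Q2=[]
t=15-19: P3@Q1 runs 4, rem=6, quantum used, demote→Q2. Q0=[] Q1=[P4] Q2=[P3]
t=19-23: P4@Q1 runs 4, rem=8, quantum used, demote→Q2. Q0=[] Q1=[] Q2=[P3,P4]
t=23-29: P3@Q2 runs 6, rem=0, completes. Q0=[] Q1=[] Q2=[P4]
t=29-37: P4@Q2 runs 8, rem=0, completes. Q0=[] Q1=[] Q2=[]

Answer: P1(0-2) P2(2-3) P3(3-5) P4(5-7) P2(7-8) P2(8-9) P2(9-10) P2(10-11) P2(11-12) P1(12-15) P3(15-19) P4(19-23) P3(23-29) P4(29-37)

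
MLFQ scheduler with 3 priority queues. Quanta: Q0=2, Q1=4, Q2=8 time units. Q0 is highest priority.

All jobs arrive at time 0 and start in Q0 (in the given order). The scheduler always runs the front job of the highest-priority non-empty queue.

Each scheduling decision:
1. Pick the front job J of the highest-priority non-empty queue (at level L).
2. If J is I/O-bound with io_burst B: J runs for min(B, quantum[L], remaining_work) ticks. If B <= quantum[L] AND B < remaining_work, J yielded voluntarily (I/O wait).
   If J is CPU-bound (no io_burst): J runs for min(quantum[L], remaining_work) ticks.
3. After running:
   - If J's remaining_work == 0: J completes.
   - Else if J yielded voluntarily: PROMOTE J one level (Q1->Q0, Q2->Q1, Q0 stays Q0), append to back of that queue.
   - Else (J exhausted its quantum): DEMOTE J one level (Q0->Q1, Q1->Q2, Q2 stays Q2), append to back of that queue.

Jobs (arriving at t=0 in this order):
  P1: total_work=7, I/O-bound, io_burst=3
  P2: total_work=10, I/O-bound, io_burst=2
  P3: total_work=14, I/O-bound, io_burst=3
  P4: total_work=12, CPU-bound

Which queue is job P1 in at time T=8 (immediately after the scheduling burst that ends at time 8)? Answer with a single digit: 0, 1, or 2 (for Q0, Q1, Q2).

Answer: 1

Derivation:
t=0-2: P1@Q0 runs 2, rem=5, quantum used, demote→Q1. Q0=[P2,P3,P4] Q1=[P1] Q2=[]
t=2-4: P2@Q0 runs 2, rem=8, I/O yield, promote→Q0. Q0=[P3,P4,P2] Q1=[P1] Q2=[]
t=4-6: P3@Q0 runs 2, rem=12, quantum used, demote→Q1. Q0=[P4,P2] Q1=[P1,P3] Q2=[]
t=6-8: P4@Q0 runs 2, rem=10, quantum used, demote→Q1. Q0=[P2] Q1=[P1,P3,P4] Q2=[]
t=8-10: P2@Q0 runs 2, rem=6, I/O yield, promote→Q0. Q0=[P2] Q1=[P1,P3,P4] Q2=[]
t=10-12: P2@Q0 runs 2, rem=4, I/O yield, promote→Q0. Q0=[P2] Q1=[P1,P3,P4] Q2=[]
t=12-14: P2@Q0 runs 2, rem=2, I/O yield, promote→Q0. Q0=[P2] Q1=[P1,P3,P4] Q2=[]
t=14-16: P2@Q0 runs 2, rem=0, completes. Q0=[] Q1=[P1,P3,P4] Q2=[]
t=16-19: P1@Q1 runs 3, rem=2, I/O yield, promote→Q0. Q0=[P1] Q1=[P3,P4] Q2=[]
t=19-21: P1@Q0 runs 2, rem=0, completes. Q0=[] Q1=[P3,P4] Q2=[]
t=21-24: P3@Q1 runs 3, rem=9, I/O yield, promote→Q0. Q0=[P3] Q1=[P4] Q2=[]
t=24-26: P3@Q0 runs 2, rem=7, quantum used, demote→Q1. Q0=[] Q1=[P4,P3] Q2=[]
t=26-30: P4@Q1 runs 4, rem=6, quantum used, demote→Q2. Q0=[] Q1=[P3] Q2=[P4]
t=30-33: P3@Q1 runs 3, rem=4, I/O yield, promote→Q0. Q0=[P3] Q1=[] Q2=[P4]
t=33-35: P3@Q0 runs 2, rem=2, quantum used, demote→Q1. Q0=[] Q1=[P3] Q2=[P4]
t=35-37: P3@Q1 runs 2, rem=0, completes. Q0=[] Q1=[] Q2=[P4]
t=37-43: P4@Q2 runs 6, rem=0, completes. Q0=[] Q1=[] Q2=[]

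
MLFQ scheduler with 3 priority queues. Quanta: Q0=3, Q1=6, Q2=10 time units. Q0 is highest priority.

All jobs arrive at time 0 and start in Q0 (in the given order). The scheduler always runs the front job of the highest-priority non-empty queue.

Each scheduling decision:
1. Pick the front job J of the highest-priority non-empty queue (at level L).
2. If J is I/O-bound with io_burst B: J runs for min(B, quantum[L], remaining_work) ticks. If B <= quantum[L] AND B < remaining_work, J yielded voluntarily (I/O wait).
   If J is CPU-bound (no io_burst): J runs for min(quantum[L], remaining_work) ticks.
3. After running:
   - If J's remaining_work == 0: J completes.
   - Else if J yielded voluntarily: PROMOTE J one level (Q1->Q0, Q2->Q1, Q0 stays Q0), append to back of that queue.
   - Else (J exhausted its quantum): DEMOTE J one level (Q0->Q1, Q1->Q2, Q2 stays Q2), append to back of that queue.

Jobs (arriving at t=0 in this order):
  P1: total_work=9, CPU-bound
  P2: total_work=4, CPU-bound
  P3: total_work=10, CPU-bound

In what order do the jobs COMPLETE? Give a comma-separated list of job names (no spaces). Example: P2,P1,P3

t=0-3: P1@Q0 runs 3, rem=6, quantum used, demote→Q1. Q0=[P2,P3] Q1=[P1] Q2=[]
t=3-6: P2@Q0 runs 3, rem=1, quantum used, demote→Q1. Q0=[P3] Q1=[P1,P2] Q2=[]
t=6-9: P3@Q0 runs 3, rem=7, quantum used, demote→Q1. Q0=[] Q1=[P1,P2,P3] Q2=[]
t=9-15: P1@Q1 runs 6, rem=0, completes. Q0=[] Q1=[P2,P3] Q2=[]
t=15-16: P2@Q1 runs 1, rem=0, completes. Q0=[] Q1=[P3] Q2=[]
t=16-22: P3@Q1 runs 6, rem=1, quantum used, demote→Q2. Q0=[] Q1=[] Q2=[P3]
t=22-23: P3@Q2 runs 1, rem=0, completes. Q0=[] Q1=[] Q2=[]

Answer: P1,P2,P3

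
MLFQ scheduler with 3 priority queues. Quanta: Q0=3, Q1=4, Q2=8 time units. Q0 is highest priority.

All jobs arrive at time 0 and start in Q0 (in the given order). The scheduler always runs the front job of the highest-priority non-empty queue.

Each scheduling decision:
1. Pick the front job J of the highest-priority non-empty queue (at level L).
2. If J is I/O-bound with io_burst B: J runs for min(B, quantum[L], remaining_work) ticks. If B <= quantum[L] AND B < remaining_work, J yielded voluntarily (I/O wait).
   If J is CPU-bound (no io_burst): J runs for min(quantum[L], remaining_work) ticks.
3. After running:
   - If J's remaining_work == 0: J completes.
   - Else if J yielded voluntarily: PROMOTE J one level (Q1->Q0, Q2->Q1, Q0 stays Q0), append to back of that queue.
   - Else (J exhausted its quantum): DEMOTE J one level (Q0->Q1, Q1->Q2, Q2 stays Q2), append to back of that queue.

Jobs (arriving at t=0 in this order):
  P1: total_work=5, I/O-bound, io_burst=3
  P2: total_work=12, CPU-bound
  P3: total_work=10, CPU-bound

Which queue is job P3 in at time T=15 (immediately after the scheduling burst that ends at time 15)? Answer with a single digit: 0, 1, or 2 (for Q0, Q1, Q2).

t=0-3: P1@Q0 runs 3, rem=2, I/O yield, promote→Q0. Q0=[P2,P3,P1] Q1=[] Q2=[]
t=3-6: P2@Q0 runs 3, rem=9, quantum used, demote→Q1. Q0=[P3,P1] Q1=[P2] Q2=[]
t=6-9: P3@Q0 runs 3, rem=7, quantum used, demote→Q1. Q0=[P1] Q1=[P2,P3] Q2=[]
t=9-11: P1@Q0 runs 2, rem=0, completes. Q0=[] Q1=[P2,P3] Q2=[]
t=11-15: P2@Q1 runs 4, rem=5, quantum used, demote→Q2. Q0=[] Q1=[P3] Q2=[P2]
t=15-19: P3@Q1 runs 4, rem=3, quantum used, demote→Q2. Q0=[] Q1=[] Q2=[P2,P3]
t=19-24: P2@Q2 runs 5, rem=0, completes. Q0=[] Q1=[] Q2=[P3]
t=24-27: P3@Q2 runs 3, rem=0, completes. Q0=[] Q1=[] Q2=[]

Answer: 1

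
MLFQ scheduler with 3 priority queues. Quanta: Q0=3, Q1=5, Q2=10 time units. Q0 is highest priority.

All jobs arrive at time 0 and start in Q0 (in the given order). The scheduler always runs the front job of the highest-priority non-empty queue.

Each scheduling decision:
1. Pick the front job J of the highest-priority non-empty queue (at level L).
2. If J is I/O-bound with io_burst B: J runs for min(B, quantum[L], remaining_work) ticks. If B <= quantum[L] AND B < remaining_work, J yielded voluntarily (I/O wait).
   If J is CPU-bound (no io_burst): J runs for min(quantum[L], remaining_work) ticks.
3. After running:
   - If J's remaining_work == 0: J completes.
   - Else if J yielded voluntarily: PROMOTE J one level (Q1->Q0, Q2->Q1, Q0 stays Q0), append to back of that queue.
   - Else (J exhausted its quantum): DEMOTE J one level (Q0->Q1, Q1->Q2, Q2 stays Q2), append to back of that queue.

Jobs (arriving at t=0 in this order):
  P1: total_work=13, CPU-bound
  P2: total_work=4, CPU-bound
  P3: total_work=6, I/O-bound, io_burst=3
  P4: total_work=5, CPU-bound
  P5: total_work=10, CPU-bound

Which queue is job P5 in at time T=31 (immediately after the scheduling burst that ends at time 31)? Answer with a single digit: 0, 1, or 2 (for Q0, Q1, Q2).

Answer: 2

Derivation:
t=0-3: P1@Q0 runs 3, rem=10, quantum used, demote→Q1. Q0=[P2,P3,P4,P5] Q1=[P1] Q2=[]
t=3-6: P2@Q0 runs 3, rem=1, quantum used, demote→Q1. Q0=[P3,P4,P5] Q1=[P1,P2] Q2=[]
t=6-9: P3@Q0 runs 3, rem=3, I/O yield, promote→Q0. Q0=[P4,P5,P3] Q1=[P1,P2] Q2=[]
t=9-12: P4@Q0 runs 3, rem=2, quantum used, demote→Q1. Q0=[P5,P3] Q1=[P1,P2,P4] Q2=[]
t=12-15: P5@Q0 runs 3, rem=7, quantum used, demote→Q1. Q0=[P3] Q1=[P1,P2,P4,P5] Q2=[]
t=15-18: P3@Q0 runs 3, rem=0, completes. Q0=[] Q1=[P1,P2,P4,P5] Q2=[]
t=18-23: P1@Q1 runs 5, rem=5, quantum used, demote→Q2. Q0=[] Q1=[P2,P4,P5] Q2=[P1]
t=23-24: P2@Q1 runs 1, rem=0, completes. Q0=[] Q1=[P4,P5] Q2=[P1]
t=24-26: P4@Q1 runs 2, rem=0, completes. Q0=[] Q1=[P5] Q2=[P1]
t=26-31: P5@Q1 runs 5, rem=2, quantum used, demote→Q2. Q0=[] Q1=[] Q2=[P1,P5]
t=31-36: P1@Q2 runs 5, rem=0, completes. Q0=[] Q1=[] Q2=[P5]
t=36-38: P5@Q2 runs 2, rem=0, completes. Q0=[] Q1=[] Q2=[]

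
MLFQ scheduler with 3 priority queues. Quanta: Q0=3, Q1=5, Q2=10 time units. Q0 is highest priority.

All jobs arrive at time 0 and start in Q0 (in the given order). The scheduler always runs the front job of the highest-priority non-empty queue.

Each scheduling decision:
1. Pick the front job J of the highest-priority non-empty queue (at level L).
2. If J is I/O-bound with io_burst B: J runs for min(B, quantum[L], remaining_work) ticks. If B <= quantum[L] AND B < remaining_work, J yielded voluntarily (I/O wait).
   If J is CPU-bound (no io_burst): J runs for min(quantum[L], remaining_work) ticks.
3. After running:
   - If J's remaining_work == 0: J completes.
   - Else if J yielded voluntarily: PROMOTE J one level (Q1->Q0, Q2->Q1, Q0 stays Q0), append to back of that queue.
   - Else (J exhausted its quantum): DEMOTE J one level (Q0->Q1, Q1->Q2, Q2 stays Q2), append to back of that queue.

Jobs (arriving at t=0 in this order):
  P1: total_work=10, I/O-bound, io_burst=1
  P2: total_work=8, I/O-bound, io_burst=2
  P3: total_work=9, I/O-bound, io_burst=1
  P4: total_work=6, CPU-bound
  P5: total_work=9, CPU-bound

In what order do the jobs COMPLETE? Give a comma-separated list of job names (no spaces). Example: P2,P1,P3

Answer: P2,P3,P1,P4,P5

Derivation:
t=0-1: P1@Q0 runs 1, rem=9, I/O yield, promote→Q0. Q0=[P2,P3,P4,P5,P1] Q1=[] Q2=[]
t=1-3: P2@Q0 runs 2, rem=6, I/O yield, promote→Q0. Q0=[P3,P4,P5,P1,P2] Q1=[] Q2=[]
t=3-4: P3@Q0 runs 1, rem=8, I/O yield, promote→Q0. Q0=[P4,P5,P1,P2,P3] Q1=[] Q2=[]
t=4-7: P4@Q0 runs 3, rem=3, quantum used, demote→Q1. Q0=[P5,P1,P2,P3] Q1=[P4] Q2=[]
t=7-10: P5@Q0 runs 3, rem=6, quantum used, demote→Q1. Q0=[P1,P2,P3] Q1=[P4,P5] Q2=[]
t=10-11: P1@Q0 runs 1, rem=8, I/O yield, promote→Q0. Q0=[P2,P3,P1] Q1=[P4,P5] Q2=[]
t=11-13: P2@Q0 runs 2, rem=4, I/O yield, promote→Q0. Q0=[P3,P1,P2] Q1=[P4,P5] Q2=[]
t=13-14: P3@Q0 runs 1, rem=7, I/O yield, promote→Q0. Q0=[P1,P2,P3] Q1=[P4,P5] Q2=[]
t=14-15: P1@Q0 runs 1, rem=7, I/O yield, promote→Q0. Q0=[P2,P3,P1] Q1=[P4,P5] Q2=[]
t=15-17: P2@Q0 runs 2, rem=2, I/O yield, promote→Q0. Q0=[P3,P1,P2] Q1=[P4,P5] Q2=[]
t=17-18: P3@Q0 runs 1, rem=6, I/O yield, promote→Q0. Q0=[P1,P2,P3] Q1=[P4,P5] Q2=[]
t=18-19: P1@Q0 runs 1, rem=6, I/O yield, promote→Q0. Q0=[P2,P3,P1] Q1=[P4,P5] Q2=[]
t=19-21: P2@Q0 runs 2, rem=0, completes. Q0=[P3,P1] Q1=[P4,P5] Q2=[]
t=21-22: P3@Q0 runs 1, rem=5, I/O yield, promote→Q0. Q0=[P1,P3] Q1=[P4,P5] Q2=[]
t=22-23: P1@Q0 runs 1, rem=5, I/O yield, promote→Q0. Q0=[P3,P1] Q1=[P4,P5] Q2=[]
t=23-24: P3@Q0 runs 1, rem=4, I/O yield, promote→Q0. Q0=[P1,P3] Q1=[P4,P5] Q2=[]
t=24-25: P1@Q0 runs 1, rem=4, I/O yield, promote→Q0. Q0=[P3,P1] Q1=[P4,P5] Q2=[]
t=25-26: P3@Q0 runs 1, rem=3, I/O yield, promote→Q0. Q0=[P1,P3] Q1=[P4,P5] Q2=[]
t=26-27: P1@Q0 runs 1, rem=3, I/O yield, promote→Q0. Q0=[P3,P1] Q1=[P4,P5] Q2=[]
t=27-28: P3@Q0 runs 1, rem=2, I/O yield, promote→Q0. Q0=[P1,P3] Q1=[P4,P5] Q2=[]
t=28-29: P1@Q0 runs 1, rem=2, I/O yield, promote→Q0. Q0=[P3,P1] Q1=[P4,P5] Q2=[]
t=29-30: P3@Q0 runs 1, rem=1, I/O yield, promote→Q0. Q0=[P1,P3] Q1=[P4,P5] Q2=[]
t=30-31: P1@Q0 runs 1, rem=1, I/O yield, promote→Q0. Q0=[P3,P1] Q1=[P4,P5] Q2=[]
t=31-32: P3@Q0 runs 1, rem=0, completes. Q0=[P1] Q1=[P4,P5] Q2=[]
t=32-33: P1@Q0 runs 1, rem=0, completes. Q0=[] Q1=[P4,P5] Q2=[]
t=33-36: P4@Q1 runs 3, rem=0, completes. Q0=[] Q1=[P5] Q2=[]
t=36-41: P5@Q1 runs 5, rem=1, quantum used, demote→Q2. Q0=[] Q1=[] Q2=[P5]
t=41-42: P5@Q2 runs 1, rem=0, completes. Q0=[] Q1=[] Q2=[]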